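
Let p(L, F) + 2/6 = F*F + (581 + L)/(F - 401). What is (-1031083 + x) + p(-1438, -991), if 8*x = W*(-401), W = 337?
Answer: -30574743/464 ≈ -65894.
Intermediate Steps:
p(L, F) = -⅓ + F² + (581 + L)/(-401 + F) (p(L, F) = -⅓ + (F*F + (581 + L)/(F - 401)) = -⅓ + (F² + (581 + L)/(-401 + F)) = -⅓ + F² + (581 + L)/(-401 + F))
x = -135137/8 (x = (337*(-401))/8 = (⅛)*(-135137) = -135137/8 ≈ -16892.)
(-1031083 + x) + p(-1438, -991) = (-1031083 - 135137/8) + (2144/3 - 1438 + (-991)³ - 401*(-991)² - ⅓*(-991))/(-401 - 991) = -8383801/8 + (2144/3 - 1438 - 973242271 - 401*982081 + 991/3)/(-1392) = -8383801/8 - (2144/3 - 1438 - 973242271 - 393814481 + 991/3)/1392 = -8383801/8 - 1/1392*(-1367057145) = -8383801/8 + 455685715/464 = -30574743/464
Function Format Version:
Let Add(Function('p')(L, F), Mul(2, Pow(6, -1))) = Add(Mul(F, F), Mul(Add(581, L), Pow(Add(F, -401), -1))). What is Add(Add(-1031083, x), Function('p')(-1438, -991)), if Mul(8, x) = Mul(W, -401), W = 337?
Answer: Rational(-30574743, 464) ≈ -65894.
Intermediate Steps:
Function('p')(L, F) = Add(Rational(-1, 3), Pow(F, 2), Mul(Pow(Add(-401, F), -1), Add(581, L))) (Function('p')(L, F) = Add(Rational(-1, 3), Add(Mul(F, F), Mul(Add(581, L), Pow(Add(F, -401), -1)))) = Add(Rational(-1, 3), Add(Pow(F, 2), Mul(Add(581, L), Pow(Add(-401, F), -1)))) = Add(Rational(-1, 3), Add(Pow(F, 2), Mul(Pow(Add(-401, F), -1), Add(581, L)))) = Add(Rational(-1, 3), Pow(F, 2), Mul(Pow(Add(-401, F), -1), Add(581, L))))
x = Rational(-135137, 8) (x = Mul(Rational(1, 8), Mul(337, -401)) = Mul(Rational(1, 8), -135137) = Rational(-135137, 8) ≈ -16892.)
Add(Add(-1031083, x), Function('p')(-1438, -991)) = Add(Add(-1031083, Rational(-135137, 8)), Mul(Pow(Add(-401, -991), -1), Add(Rational(2144, 3), -1438, Pow(-991, 3), Mul(-401, Pow(-991, 2)), Mul(Rational(-1, 3), -991)))) = Add(Rational(-8383801, 8), Mul(Pow(-1392, -1), Add(Rational(2144, 3), -1438, -973242271, Mul(-401, 982081), Rational(991, 3)))) = Add(Rational(-8383801, 8), Mul(Rational(-1, 1392), Add(Rational(2144, 3), -1438, -973242271, -393814481, Rational(991, 3)))) = Add(Rational(-8383801, 8), Mul(Rational(-1, 1392), -1367057145)) = Add(Rational(-8383801, 8), Rational(455685715, 464)) = Rational(-30574743, 464)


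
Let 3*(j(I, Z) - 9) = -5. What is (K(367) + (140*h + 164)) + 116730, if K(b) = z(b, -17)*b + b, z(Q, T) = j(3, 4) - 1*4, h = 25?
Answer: 365953/3 ≈ 1.2198e+5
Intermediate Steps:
j(I, Z) = 22/3 (j(I, Z) = 9 + (⅓)*(-5) = 9 - 5/3 = 22/3)
z(Q, T) = 10/3 (z(Q, T) = 22/3 - 1*4 = 22/3 - 4 = 10/3)
K(b) = 13*b/3 (K(b) = 10*b/3 + b = 13*b/3)
(K(367) + (140*h + 164)) + 116730 = ((13/3)*367 + (140*25 + 164)) + 116730 = (4771/3 + (3500 + 164)) + 116730 = (4771/3 + 3664) + 116730 = 15763/3 + 116730 = 365953/3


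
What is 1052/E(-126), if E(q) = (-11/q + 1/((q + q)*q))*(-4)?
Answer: -8350776/2773 ≈ -3011.5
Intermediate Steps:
E(q) = -2/q**2 + 44/q (E(q) = (-11/q + 1/(((2*q))*q))*(-4) = (-11/q + (1/(2*q))/q)*(-4) = (-11/q + 1/(2*q**2))*(-4) = (1/(2*q**2) - 11/q)*(-4) = -2/q**2 + 44/q)
1052/E(-126) = 1052/((2*(-1 + 22*(-126))/(-126)**2)) = 1052/((2*(1/15876)*(-1 - 2772))) = 1052/((2*(1/15876)*(-2773))) = 1052/(-2773/7938) = 1052*(-7938/2773) = -8350776/2773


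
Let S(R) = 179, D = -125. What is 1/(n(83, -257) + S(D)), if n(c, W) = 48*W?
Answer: -1/12157 ≈ -8.2257e-5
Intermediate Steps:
1/(n(83, -257) + S(D)) = 1/(48*(-257) + 179) = 1/(-12336 + 179) = 1/(-12157) = -1/12157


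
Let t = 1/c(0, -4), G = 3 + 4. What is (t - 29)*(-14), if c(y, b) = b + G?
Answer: 1204/3 ≈ 401.33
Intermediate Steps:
G = 7
c(y, b) = 7 + b (c(y, b) = b + 7 = 7 + b)
t = ⅓ (t = 1/(7 - 4) = 1/3 = ⅓ ≈ 0.33333)
(t - 29)*(-14) = (⅓ - 29)*(-14) = -86/3*(-14) = 1204/3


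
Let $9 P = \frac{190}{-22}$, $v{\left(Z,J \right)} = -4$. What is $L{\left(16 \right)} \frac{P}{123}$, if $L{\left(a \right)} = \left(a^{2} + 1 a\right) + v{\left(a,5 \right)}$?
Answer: $- \frac{25460}{12177} \approx -2.0908$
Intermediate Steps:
$P = - \frac{95}{99}$ ($P = \frac{190 \frac{1}{-22}}{9} = \frac{190 \left(- \frac{1}{22}\right)}{9} = \frac{1}{9} \left(- \frac{95}{11}\right) = - \frac{95}{99} \approx -0.9596$)
$L{\left(a \right)} = -4 + a + a^{2}$ ($L{\left(a \right)} = \left(a^{2} + 1 a\right) - 4 = \left(a^{2} + a\right) - 4 = \left(a + a^{2}\right) - 4 = -4 + a + a^{2}$)
$L{\left(16 \right)} \frac{P}{123} = \left(-4 + 16 + 16^{2}\right) \left(- \frac{95}{99 \cdot 123}\right) = \left(-4 + 16 + 256\right) \left(\left(- \frac{95}{99}\right) \frac{1}{123}\right) = 268 \left(- \frac{95}{12177}\right) = - \frac{25460}{12177}$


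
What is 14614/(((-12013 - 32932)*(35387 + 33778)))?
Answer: -14614/3108620925 ≈ -4.7011e-6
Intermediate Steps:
14614/(((-12013 - 32932)*(35387 + 33778))) = 14614/((-44945*69165)) = 14614/(-3108620925) = 14614*(-1/3108620925) = -14614/3108620925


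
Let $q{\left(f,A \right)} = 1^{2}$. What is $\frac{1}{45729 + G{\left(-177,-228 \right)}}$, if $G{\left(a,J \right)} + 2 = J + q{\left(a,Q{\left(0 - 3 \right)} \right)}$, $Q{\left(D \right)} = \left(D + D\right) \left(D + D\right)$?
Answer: $\frac{1}{45500} \approx 2.1978 \cdot 10^{-5}$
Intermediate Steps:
$Q{\left(D \right)} = 4 D^{2}$ ($Q{\left(D \right)} = 2 D 2 D = 4 D^{2}$)
$q{\left(f,A \right)} = 1$
$G{\left(a,J \right)} = -1 + J$ ($G{\left(a,J \right)} = -2 + \left(J + 1\right) = -2 + \left(1 + J\right) = -1 + J$)
$\frac{1}{45729 + G{\left(-177,-228 \right)}} = \frac{1}{45729 - 229} = \frac{1}{45500}$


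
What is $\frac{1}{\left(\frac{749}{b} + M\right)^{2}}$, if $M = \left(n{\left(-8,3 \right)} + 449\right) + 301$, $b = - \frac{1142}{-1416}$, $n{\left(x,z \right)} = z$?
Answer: $\frac{326041}{922089665025} \approx 3.5359 \cdot 10^{-7}$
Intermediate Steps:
$b = \frac{571}{708}$ ($b = \left(-1142\right) \left(- \frac{1}{1416}\right) = \frac{571}{708} \approx 0.8065$)
$M = 753$ ($M = \left(3 + 449\right) + 301 = 452 + 301 = 753$)
$\frac{1}{\left(\frac{749}{b} + M\right)^{2}} = \frac{1}{\left(\frac{749}{\frac{571}{708}} + 753\right)^{2}} = \frac{1}{\left(749 \cdot \frac{708}{571} + 753\right)^{2}} = \frac{1}{\left(\frac{530292}{571} + 753\right)^{2}} = \frac{1}{\left(\frac{960255}{571}\right)^{2}} = \frac{1}{\frac{922089665025}{326041}} = \frac{326041}{922089665025}$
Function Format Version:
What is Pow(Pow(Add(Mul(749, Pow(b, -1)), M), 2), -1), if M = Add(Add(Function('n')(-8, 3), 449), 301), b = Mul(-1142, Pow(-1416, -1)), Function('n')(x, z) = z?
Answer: Rational(326041, 922089665025) ≈ 3.5359e-7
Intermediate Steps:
b = Rational(571, 708) (b = Mul(-1142, Rational(-1, 1416)) = Rational(571, 708) ≈ 0.80650)
M = 753 (M = Add(Add(3, 449), 301) = Add(452, 301) = 753)
Pow(Pow(Add(Mul(749, Pow(b, -1)), M), 2), -1) = Pow(Pow(Add(Mul(749, Pow(Rational(571, 708), -1)), 753), 2), -1) = Pow(Pow(Add(Mul(749, Rational(708, 571)), 753), 2), -1) = Pow(Pow(Add(Rational(530292, 571), 753), 2), -1) = Pow(Pow(Rational(960255, 571), 2), -1) = Pow(Rational(922089665025, 326041), -1) = Rational(326041, 922089665025)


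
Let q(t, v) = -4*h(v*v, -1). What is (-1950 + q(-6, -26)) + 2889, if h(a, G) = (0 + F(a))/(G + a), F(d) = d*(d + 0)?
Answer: -1194079/675 ≈ -1769.0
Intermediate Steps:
F(d) = d² (F(d) = d*d = d²)
h(a, G) = a²/(G + a) (h(a, G) = (0 + a²)/(G + a) = a²/(G + a))
q(t, v) = -4*v⁴/(-1 + v²) (q(t, v) = -4*(v*v)²/(-1 + v*v) = -4*(v²)²/(-1 + v²) = -4*v⁴/(-1 + v²))
(-1950 + q(-6, -26)) + 2889 = (-1950 - 4*(-26)⁴/(-1 + (-26)²)) + 2889 = (-1950 - 4*456976/(-1 + 676)) + 2889 = (-1950 - 4*456976/675) + 2889 = (-1950 - 4*456976*1/675) + 2889 = (-1950 - 1827904/675) + 2889 = -3144154/675 + 2889 = -1194079/675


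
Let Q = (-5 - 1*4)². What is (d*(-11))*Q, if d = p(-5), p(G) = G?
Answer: 4455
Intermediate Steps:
d = -5
Q = 81 (Q = (-5 - 4)² = (-9)² = 81)
(d*(-11))*Q = -5*(-11)*81 = 55*81 = 4455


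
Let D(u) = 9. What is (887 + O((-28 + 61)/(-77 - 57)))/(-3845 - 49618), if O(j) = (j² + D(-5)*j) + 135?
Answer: -18312323/959981628 ≈ -0.019076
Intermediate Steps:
O(j) = 135 + j² + 9*j (O(j) = (j² + 9*j) + 135 = 135 + j² + 9*j)
(887 + O((-28 + 61)/(-77 - 57)))/(-3845 - 49618) = (887 + (135 + ((-28 + 61)/(-77 - 57))² + 9*((-28 + 61)/(-77 - 57))))/(-3845 - 49618) = (887 + (135 + (33/(-134))² + 9*(33/(-134))))/(-53463) = (887 + (135 + (33*(-1/134))² + 9*(33*(-1/134))))*(-1/53463) = (887 + (135 + (-33/134)² + 9*(-33/134)))*(-1/53463) = (887 + (135 + 1089/17956 - 297/134))*(-1/53463) = (887 + 2385351/17956)*(-1/53463) = (18312323/17956)*(-1/53463) = -18312323/959981628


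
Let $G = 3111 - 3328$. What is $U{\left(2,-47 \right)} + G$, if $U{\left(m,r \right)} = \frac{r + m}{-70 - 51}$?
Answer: $- \frac{26212}{121} \approx -216.63$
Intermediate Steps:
$U{\left(m,r \right)} = - \frac{m}{121} - \frac{r}{121}$ ($U{\left(m,r \right)} = \frac{m + r}{-121} = \left(m + r\right) \left(- \frac{1}{121}\right) = - \frac{m}{121} - \frac{r}{121}$)
$G = -217$
$U{\left(2,-47 \right)} + G = \left(\left(- \frac{1}{121}\right) 2 - - \frac{47}{121}\right) - 217 = \left(- \frac{2}{121} + \frac{47}{121}\right) - 217 = \frac{45}{121} - 217 = - \frac{26212}{121}$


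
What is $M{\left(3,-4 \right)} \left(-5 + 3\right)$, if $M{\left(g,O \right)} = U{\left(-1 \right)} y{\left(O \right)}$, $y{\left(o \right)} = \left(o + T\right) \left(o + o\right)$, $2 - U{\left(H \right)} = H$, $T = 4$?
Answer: $0$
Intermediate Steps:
$U{\left(H \right)} = 2 - H$
$y{\left(o \right)} = 2 o \left(4 + o\right)$ ($y{\left(o \right)} = \left(o + 4\right) \left(o + o\right) = \left(4 + o\right) 2 o = 2 o \left(4 + o\right)$)
$M{\left(g,O \right)} = 6 O \left(4 + O\right)$ ($M{\left(g,O \right)} = \left(2 - -1\right) 2 O \left(4 + O\right) = \left(2 + 1\right) 2 O \left(4 + O\right) = 3 \cdot 2 O \left(4 + O\right) = 6 O \left(4 + O\right)$)
$M{\left(3,-4 \right)} \left(-5 + 3\right) = 6 \left(-4\right) \left(4 - 4\right) \left(-5 + 3\right) = 6 \left(-4\right) 0 \left(-2\right) = 0 \left(-2\right) = 0$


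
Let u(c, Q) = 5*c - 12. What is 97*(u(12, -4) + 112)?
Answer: 15520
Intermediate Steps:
u(c, Q) = -12 + 5*c
97*(u(12, -4) + 112) = 97*((-12 + 5*12) + 112) = 97*((-12 + 60) + 112) = 97*(48 + 112) = 97*160 = 15520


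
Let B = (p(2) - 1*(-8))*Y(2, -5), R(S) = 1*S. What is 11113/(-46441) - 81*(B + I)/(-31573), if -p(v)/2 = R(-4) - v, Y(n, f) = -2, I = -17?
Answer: -565288846/1466281693 ≈ -0.38553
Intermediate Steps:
R(S) = S
p(v) = 8 + 2*v (p(v) = -2*(-4 - v) = 8 + 2*v)
B = -40 (B = ((8 + 2*2) - 1*(-8))*(-2) = ((8 + 4) + 8)*(-2) = (12 + 8)*(-2) = 20*(-2) = -40)
11113/(-46441) - 81*(B + I)/(-31573) = 11113/(-46441) - 81*(-40 - 17)/(-31573) = 11113*(-1/46441) - 81*(-57)*(-1/31573) = -11113/46441 + 4617*(-1/31573) = -11113/46441 - 4617/31573 = -565288846/1466281693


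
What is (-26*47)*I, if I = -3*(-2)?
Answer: -7332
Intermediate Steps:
I = 6
(-26*47)*I = -26*47*6 = -1222*6 = -7332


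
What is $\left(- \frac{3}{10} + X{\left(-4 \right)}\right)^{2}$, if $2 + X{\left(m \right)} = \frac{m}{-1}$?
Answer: $\frac{289}{100} \approx 2.89$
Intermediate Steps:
$X{\left(m \right)} = -2 - m$ ($X{\left(m \right)} = -2 + \frac{m}{-1} = -2 + m \left(-1\right) = -2 - m$)
$\left(- \frac{3}{10} + X{\left(-4 \right)}\right)^{2} = \left(- \frac{3}{10} - -2\right)^{2} = \left(\left(-3\right) \frac{1}{10} + \left(-2 + 4\right)\right)^{2} = \left(- \frac{3}{10} + 2\right)^{2} = \left(\frac{17}{10}\right)^{2} = \frac{289}{100}$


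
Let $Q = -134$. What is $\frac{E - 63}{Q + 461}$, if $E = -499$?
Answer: $- \frac{562}{327} \approx -1.7187$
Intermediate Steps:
$\frac{E - 63}{Q + 461} = \frac{-499 - 63}{-134 + 461} = - \frac{562}{327}$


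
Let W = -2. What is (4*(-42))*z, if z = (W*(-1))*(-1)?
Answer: 336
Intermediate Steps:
z = -2 (z = -2*(-1)*(-1) = 2*(-1) = -2)
(4*(-42))*z = (4*(-42))*(-2) = -168*(-2) = 336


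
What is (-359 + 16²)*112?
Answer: -11536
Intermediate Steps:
(-359 + 16²)*112 = (-359 + 256)*112 = -103*112 = -11536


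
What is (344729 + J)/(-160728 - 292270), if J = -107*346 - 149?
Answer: -153779/226499 ≈ -0.67894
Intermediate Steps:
J = -37171 (J = -37022 - 149 = -37171)
(344729 + J)/(-160728 - 292270) = (344729 - 37171)/(-160728 - 292270) = 307558/(-452998) = 307558*(-1/452998) = -153779/226499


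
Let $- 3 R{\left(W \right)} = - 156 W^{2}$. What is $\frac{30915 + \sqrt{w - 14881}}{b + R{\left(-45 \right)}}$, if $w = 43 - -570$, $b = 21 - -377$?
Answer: $\frac{30915}{105698} + \frac{i \sqrt{3567}}{52849} \approx 0.29248 + 0.0011301 i$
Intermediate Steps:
$b = 398$ ($b = 21 + 377 = 398$)
$w = 613$ ($w = 43 + 570 = 613$)
$R{\left(W \right)} = 52 W^{2}$ ($R{\left(W \right)} = - \frac{\left(-156\right) W^{2}}{3} = 52 W^{2}$)
$\frac{30915 + \sqrt{w - 14881}}{b + R{\left(-45 \right)}} = \frac{30915 + \sqrt{613 - 14881}}{398 + 52 \left(-45\right)^{2}} = \frac{30915 + \sqrt{-14268}}{398 + 52 \cdot 2025} = \frac{30915 + 2 i \sqrt{3567}}{398 + 105300} = \frac{30915 + 2 i \sqrt{3567}}{105698} = \left(30915 + 2 i \sqrt{3567}\right) \frac{1}{105698} = \frac{30915}{105698} + \frac{i \sqrt{3567}}{52849}$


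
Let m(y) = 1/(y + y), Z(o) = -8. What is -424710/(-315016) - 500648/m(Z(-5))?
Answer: 97053635023/12116 ≈ 8.0104e+6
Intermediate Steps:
m(y) = 1/(2*y)
-424710/(-315016) - 500648/m(Z(-5)) = -424710/(-315016) - 500648/((½)/(-8)) = -424710*(-1/315016) - 500648/((½)*(-⅛)) = 16335/12116 - 500648/(-1/16) = 16335/12116 - 500648*(-16) = 16335/12116 + 8010368 = 97053635023/12116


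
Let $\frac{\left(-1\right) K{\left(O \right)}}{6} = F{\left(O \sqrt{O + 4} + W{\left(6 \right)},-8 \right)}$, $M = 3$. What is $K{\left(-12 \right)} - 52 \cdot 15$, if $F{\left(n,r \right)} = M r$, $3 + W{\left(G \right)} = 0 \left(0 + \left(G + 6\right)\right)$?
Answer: $-636$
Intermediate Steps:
$W{\left(G \right)} = -3$ ($W{\left(G \right)} = -3 + 0 \left(0 + \left(G + 6\right)\right) = -3 + 0 \left(0 + \left(6 + G\right)\right) = -3 + 0 \left(6 + G\right) = -3 + 0 = -3$)
$F{\left(n,r \right)} = 3 r$
$K{\left(O \right)} = 144$ ($K{\left(O \right)} = - 6 \cdot 3 \left(-8\right) = \left(-6\right) \left(-24\right) = 144$)
$K{\left(-12 \right)} - 52 \cdot 15 = 144 - 52 \cdot 15 = 144 - 780 = -636$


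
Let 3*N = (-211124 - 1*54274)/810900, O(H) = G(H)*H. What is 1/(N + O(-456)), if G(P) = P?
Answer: 405450/84307606967 ≈ 4.8092e-6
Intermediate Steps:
O(H) = H² (O(H) = H*H = H²)
N = -44233/405450 (N = ((-211124 - 1*54274)/810900)/3 = ((-211124 - 54274)*(1/810900))/3 = (-265398*1/810900)/3 = (⅓)*(-44233/135150) = -44233/405450 ≈ -0.10910)
1/(N + O(-456)) = 1/(-44233/405450 + (-456)²) = 1/(-44233/405450 + 207936) = 1/(84307606967/405450) = 405450/84307606967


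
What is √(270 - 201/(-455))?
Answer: √55988205/455 ≈ 16.445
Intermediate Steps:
√(270 - 201/(-455)) = √(270 - 201*(-1/455)) = √(270 + 201/455) = √(123051/455) = √55988205/455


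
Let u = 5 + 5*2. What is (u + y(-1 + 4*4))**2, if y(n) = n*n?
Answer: 57600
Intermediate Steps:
u = 15 (u = 5 + 10 = 15)
y(n) = n**2
(u + y(-1 + 4*4))**2 = (15 + (-1 + 4*4)**2)**2 = (15 + (-1 + 16)**2)**2 = (15 + 15**2)**2 = (15 + 225)**2 = 240**2 = 57600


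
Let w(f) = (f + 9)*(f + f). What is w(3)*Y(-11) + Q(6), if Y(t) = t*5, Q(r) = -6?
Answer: -3966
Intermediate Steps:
Y(t) = 5*t
w(f) = 2*f*(9 + f) (w(f) = (9 + f)*(2*f) = 2*f*(9 + f))
w(3)*Y(-11) + Q(6) = (2*3*(9 + 3))*(5*(-11)) - 6 = (2*3*12)*(-55) - 6 = 72*(-55) - 6 = -3960 - 6 = -3966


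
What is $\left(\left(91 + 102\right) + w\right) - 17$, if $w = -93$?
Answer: $83$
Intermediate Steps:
$\left(\left(91 + 102\right) + w\right) - 17 = \left(\left(91 + 102\right) - 93\right) - 17 = \left(193 - 93\right) - 17 = 100 - 17 = 83$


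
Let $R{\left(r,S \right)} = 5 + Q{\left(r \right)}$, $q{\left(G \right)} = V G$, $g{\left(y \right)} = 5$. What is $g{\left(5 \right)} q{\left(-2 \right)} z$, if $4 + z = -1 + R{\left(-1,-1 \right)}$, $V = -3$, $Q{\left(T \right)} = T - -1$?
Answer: $0$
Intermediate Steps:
$Q{\left(T \right)} = 1 + T$ ($Q{\left(T \right)} = T + 1 = 1 + T$)
$q{\left(G \right)} = - 3 G$
$R{\left(r,S \right)} = 6 + r$ ($R{\left(r,S \right)} = 5 + \left(1 + r\right) = 6 + r$)
$z = 0$ ($z = -4 + \left(-1 + \left(6 - 1\right)\right) = -4 + \left(-1 + 5\right) = -4 + 4 = 0$)
$g{\left(5 \right)} q{\left(-2 \right)} z = 5 \left(\left(-3\right) \left(-2\right)\right) 0 = 5 \cdot 6 \cdot 0 = 30 \cdot 0 = 0$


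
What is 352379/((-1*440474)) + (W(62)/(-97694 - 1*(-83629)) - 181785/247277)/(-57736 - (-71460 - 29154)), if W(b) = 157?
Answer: -13481419175121927/16851416900740070 ≈ -0.80002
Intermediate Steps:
352379/((-1*440474)) + (W(62)/(-97694 - 1*(-83629)) - 181785/247277)/(-57736 - (-71460 - 29154)) = 352379/((-1*440474)) + (157/(-97694 - 1*(-83629)) - 181785/247277)/(-57736 - (-71460 - 29154)) = 352379/(-440474) + (157/(-97694 + 83629) - 181785*1/247277)/(-57736 - 1*(-100614)) = 352379*(-1/440474) + (157/(-14065) - 181785/247277)/(-57736 + 100614) = -352379/440474 + (157*(-1/14065) - 181785/247277)/42878 = -352379/440474 + (-157/14065 - 181785/247277)*(1/42878) = -352379/440474 - 2595628514/3477951005*1/42878 = -352379/440474 - 1297814257/74563791596195 = -13481419175121927/16851416900740070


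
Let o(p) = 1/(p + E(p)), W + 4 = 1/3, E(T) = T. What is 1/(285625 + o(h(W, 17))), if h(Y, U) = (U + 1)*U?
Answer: 612/174802501 ≈ 3.5011e-6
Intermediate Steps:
W = -11/3 (W = -4 + 1/3 = -11/3 ≈ -3.6667)
h(Y, U) = U*(1 + U) (h(Y, U) = (1 + U)*U = U*(1 + U))
o(p) = 1/(2*p) (o(p) = 1/(p + p) = 1/(2*p))
1/(285625 + o(h(W, 17))) = 1/(285625 + 1/(2*((17*(1 + 17))))) = 1/(285625 + 1/(2*((17*18)))) = 1/(285625 + (1/2)/306) = 1/(285625 + (1/2)*(1/306)) = 1/(285625 + 1/612) = 1/(174802501/612) = 612/174802501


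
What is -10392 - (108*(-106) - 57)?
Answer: 1113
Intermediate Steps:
-10392 - (108*(-106) - 57) = -10392 - (-11448 - 57) = -10392 - 1*(-11505) = -10392 + 11505 = 1113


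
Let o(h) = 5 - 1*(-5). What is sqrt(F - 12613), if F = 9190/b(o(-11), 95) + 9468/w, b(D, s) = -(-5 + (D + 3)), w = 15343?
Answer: I*sqrt(12957903784407)/30686 ≈ 117.31*I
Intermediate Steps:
o(h) = 10 (o(h) = 5 + 5 = 10)
b(D, s) = 2 - D (b(D, s) = -(-5 + (3 + D)) = -(-2 + D) = 2 - D)
F = -70463213/61372 (F = 9190/(2 - 1*10) + 9468/15343 = 9190/(2 - 10) + 9468*(1/15343) = 9190/(-8) + 9468/15343 = 9190*(-1/8) + 9468/15343 = -4595/4 + 9468/15343 = -70463213/61372 ≈ -1148.1)
sqrt(F - 12613) = sqrt(-70463213/61372 - 12613) = sqrt(-844548249/61372) = I*sqrt(12957903784407)/30686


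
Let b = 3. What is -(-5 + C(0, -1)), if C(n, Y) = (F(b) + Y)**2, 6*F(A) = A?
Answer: 19/4 ≈ 4.7500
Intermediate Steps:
F(A) = A/6
C(n, Y) = (1/2 + Y)**2 (C(n, Y) = ((1/6)*3 + Y)**2 = (1/2 + Y)**2)
-(-5 + C(0, -1)) = -(-5 + (1 + 2*(-1))**2/4) = -(-5 + (1 - 2)**2/4) = -(-5 + (1/4)*(-1)**2) = -(-5 + (1/4)*1) = -(-5 + 1/4) = -1*(-19/4) = 19/4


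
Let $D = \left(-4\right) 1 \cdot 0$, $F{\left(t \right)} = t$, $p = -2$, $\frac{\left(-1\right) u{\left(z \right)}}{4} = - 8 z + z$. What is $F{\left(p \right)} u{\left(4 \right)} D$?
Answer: $0$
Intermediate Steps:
$u{\left(z \right)} = 28 z$ ($u{\left(z \right)} = - 4 \left(- 8 z + z\right) = - 4 \left(- 7 z\right) = 28 z$)
$D = 0$ ($D = \left(-4\right) 0 = 0$)
$F{\left(p \right)} u{\left(4 \right)} D = - 2 \cdot 28 \cdot 4 \cdot 0 = \left(-2\right) 112 \cdot 0 = \left(-224\right) 0 = 0$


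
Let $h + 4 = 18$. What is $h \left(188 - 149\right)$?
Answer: $546$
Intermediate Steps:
$h = 14$ ($h = -4 + 18 = 14$)
$h \left(188 - 149\right) = 14 \left(188 - 149\right) = 14 \cdot 39 = 546$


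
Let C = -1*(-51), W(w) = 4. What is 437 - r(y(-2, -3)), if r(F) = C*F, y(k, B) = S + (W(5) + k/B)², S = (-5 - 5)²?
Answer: -17321/3 ≈ -5773.7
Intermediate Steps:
C = 51
S = 100 (S = (-10)² = 100)
y(k, B) = 100 + (4 + k/B)²
r(F) = 51*F
437 - r(y(-2, -3)) = 437 - 51*(100 + (-2 + 4*(-3))²/(-3)²) = 437 - 51*(100 + (-2 - 12)²/9) = 437 - 51*(100 + (⅑)*(-14)²) = 437 - 51*(100 + (⅑)*196) = 437 - 51*(100 + 196/9) = 437 - 51*1096/9 = 437 - 1*18632/3 = 437 - 18632/3 = -17321/3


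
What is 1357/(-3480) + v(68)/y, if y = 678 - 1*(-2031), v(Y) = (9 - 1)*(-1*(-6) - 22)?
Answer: -1373851/3142440 ≈ -0.43719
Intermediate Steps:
v(Y) = -128 (v(Y) = 8*(6 - 22) = 8*(-16) = -128)
y = 2709 (y = 678 + 2031 = 2709)
1357/(-3480) + v(68)/y = 1357/(-3480) - 128/2709 = 1357*(-1/3480) - 128*1/2709 = -1357/3480 - 128/2709 = -1373851/3142440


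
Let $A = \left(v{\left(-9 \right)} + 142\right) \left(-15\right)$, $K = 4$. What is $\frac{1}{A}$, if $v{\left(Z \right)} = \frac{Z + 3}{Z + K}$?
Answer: $- \frac{1}{2148} \approx -0.00046555$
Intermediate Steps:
$v{\left(Z \right)} = \frac{3 + Z}{4 + Z}$ ($v{\left(Z \right)} = \frac{Z + 3}{Z + 4} = \frac{3 + Z}{4 + Z}$)
$A = -2148$ ($A = \left(\frac{3 - 9}{4 - 9} + 142\right) \left(-15\right) = \left(\frac{1}{-5} \left(-6\right) + 142\right) \left(-15\right) = \left(\left(- \frac{1}{5}\right) \left(-6\right) + 142\right) \left(-15\right) = \left(\frac{6}{5} + 142\right) \left(-15\right) = \frac{716}{5} \left(-15\right) = -2148$)
$\frac{1}{A} = \frac{1}{-2148} = - \frac{1}{2148}$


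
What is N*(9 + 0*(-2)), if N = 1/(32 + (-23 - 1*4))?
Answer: 9/5 ≈ 1.8000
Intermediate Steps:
N = 1/5 (N = 1/(32 + (-23 - 4)) = 1/(32 - 27) = 1/5 ≈ 0.20000)
N*(9 + 0*(-2)) = (9 + 0*(-2))/5 = (9 + 0)/5 = (1/5)*9 = 9/5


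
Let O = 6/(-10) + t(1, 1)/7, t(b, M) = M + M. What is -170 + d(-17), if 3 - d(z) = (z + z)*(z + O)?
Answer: -26449/35 ≈ -755.69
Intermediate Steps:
t(b, M) = 2*M
O = -11/35 (O = 6/(-10) + (2*1)/7 = 6*(-⅒) + 2*(⅐) = -⅗ + 2/7 = -11/35 ≈ -0.31429)
d(z) = 3 - 2*z*(-11/35 + z) (d(z) = 3 - (z + z)*(z - 11/35) = 3 - 2*z*(-11/35 + z))
-170 + d(-17) = -170 + (3 - 2*(-17)² + (22/35)*(-17)) = -170 + (3 - 2*289 - 374/35) = -170 + (3 - 578 - 374/35) = -170 - 20499/35 = -26449/35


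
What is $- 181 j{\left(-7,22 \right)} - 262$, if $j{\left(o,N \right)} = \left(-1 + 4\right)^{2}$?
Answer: $-1891$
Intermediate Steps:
$j{\left(o,N \right)} = 9$ ($j{\left(o,N \right)} = 3^{2} = 9$)
$- 181 j{\left(-7,22 \right)} - 262 = \left(-181\right) 9 - 262 = -1629 - 262 = -1891$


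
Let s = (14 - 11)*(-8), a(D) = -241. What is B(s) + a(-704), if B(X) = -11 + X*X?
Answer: 324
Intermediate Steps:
s = -24 (s = 3*(-8) = -24)
B(X) = -11 + X**2
B(s) + a(-704) = (-11 + (-24)**2) - 241 = (-11 + 576) - 241 = 565 - 241 = 324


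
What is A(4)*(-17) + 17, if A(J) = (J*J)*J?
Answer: -1071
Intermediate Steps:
A(J) = J**3 (A(J) = J**2*J = J**3)
A(4)*(-17) + 17 = 4**3*(-17) + 17 = 64*(-17) + 17 = -1088 + 17 = -1071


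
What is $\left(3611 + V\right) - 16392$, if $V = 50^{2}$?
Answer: $-10281$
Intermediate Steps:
$V = 2500$
$\left(3611 + V\right) - 16392 = \left(3611 + 2500\right) - 16392 = 6111 - 16392 = -10281$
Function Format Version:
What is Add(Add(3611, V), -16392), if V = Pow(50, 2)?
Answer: -10281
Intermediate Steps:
V = 2500
Add(Add(3611, V), -16392) = Add(Add(3611, 2500), -16392) = Add(6111, -16392) = -10281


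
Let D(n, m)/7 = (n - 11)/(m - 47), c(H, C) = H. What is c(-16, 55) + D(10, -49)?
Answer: -1529/96 ≈ -15.927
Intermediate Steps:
D(n, m) = 7*(-11 + n)/(-47 + m) (D(n, m) = 7*((n - 11)/(m - 47)) = 7*((-11 + n)/(-47 + m)) = 7*(-11 + n)/(-47 + m))
c(-16, 55) + D(10, -49) = -16 + 7*(-11 + 10)/(-47 - 49) = -16 + 7*(-1)/(-96) = -16 + 7*(-1/96)*(-1) = -16 + 7/96 = -1529/96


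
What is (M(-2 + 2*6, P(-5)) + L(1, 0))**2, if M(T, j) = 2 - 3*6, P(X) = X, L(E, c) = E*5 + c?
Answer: 121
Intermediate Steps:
L(E, c) = c + 5*E (L(E, c) = 5*E + c = c + 5*E)
M(T, j) = -16 (M(T, j) = 2 - 18 = -16)
(M(-2 + 2*6, P(-5)) + L(1, 0))**2 = (-16 + (0 + 5*1))**2 = (-16 + (0 + 5))**2 = (-16 + 5)**2 = (-11)**2 = 121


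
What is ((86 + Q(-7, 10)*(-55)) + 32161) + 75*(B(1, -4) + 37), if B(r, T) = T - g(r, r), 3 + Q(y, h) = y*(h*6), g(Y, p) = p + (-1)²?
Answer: 57837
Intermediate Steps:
g(Y, p) = 1 + p (g(Y, p) = p + 1 = 1 + p)
Q(y, h) = -3 + 6*h*y (Q(y, h) = -3 + y*(h*6) = -3 + y*(6*h) = -3 + 6*h*y)
B(r, T) = -1 + T - r (B(r, T) = T - (1 + r) = T + (-1 - r) = -1 + T - r)
((86 + Q(-7, 10)*(-55)) + 32161) + 75*(B(1, -4) + 37) = ((86 + (-3 + 6*10*(-7))*(-55)) + 32161) + 75*((-1 - 4 - 1*1) + 37) = ((86 + (-3 - 420)*(-55)) + 32161) + 75*((-1 - 4 - 1) + 37) = ((86 - 423*(-55)) + 32161) + 75*(-6 + 37) = ((86 + 23265) + 32161) + 75*31 = (23351 + 32161) + 2325 = 55512 + 2325 = 57837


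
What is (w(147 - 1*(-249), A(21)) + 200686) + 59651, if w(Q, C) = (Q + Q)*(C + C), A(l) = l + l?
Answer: 326865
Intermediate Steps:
A(l) = 2*l
w(Q, C) = 4*C*Q (w(Q, C) = (2*Q)*(2*C) = 4*C*Q)
(w(147 - 1*(-249), A(21)) + 200686) + 59651 = (4*(2*21)*(147 - 1*(-249)) + 200686) + 59651 = (4*42*(147 + 249) + 200686) + 59651 = (4*42*396 + 200686) + 59651 = (66528 + 200686) + 59651 = 267214 + 59651 = 326865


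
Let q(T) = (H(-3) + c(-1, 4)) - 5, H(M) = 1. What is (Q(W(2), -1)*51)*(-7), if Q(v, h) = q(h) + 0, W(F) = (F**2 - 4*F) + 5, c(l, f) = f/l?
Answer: 2856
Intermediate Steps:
q(T) = -8 (q(T) = (1 + 4/(-1)) - 5 = (1 + 4*(-1)) - 5 = (1 - 4) - 5 = -3 - 5 = -8)
W(F) = 5 + F**2 - 4*F
Q(v, h) = -8 (Q(v, h) = -8 + 0 = -8)
(Q(W(2), -1)*51)*(-7) = -8*51*(-7) = -408*(-7) = 2856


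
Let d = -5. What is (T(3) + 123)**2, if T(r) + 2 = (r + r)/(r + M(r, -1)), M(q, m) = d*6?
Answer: 1181569/81 ≈ 14587.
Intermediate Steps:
M(q, m) = -30 (M(q, m) = -5*6 = -30)
T(r) = -2 + 2*r/(-30 + r) (T(r) = -2 + (r + r)/(r - 30) = -2 + (2*r)/(-30 + r) = -2 + 2*r/(-30 + r))
(T(3) + 123)**2 = (60/(-30 + 3) + 123)**2 = (60/(-27) + 123)**2 = (60*(-1/27) + 123)**2 = (-20/9 + 123)**2 = (1087/9)**2 = 1181569/81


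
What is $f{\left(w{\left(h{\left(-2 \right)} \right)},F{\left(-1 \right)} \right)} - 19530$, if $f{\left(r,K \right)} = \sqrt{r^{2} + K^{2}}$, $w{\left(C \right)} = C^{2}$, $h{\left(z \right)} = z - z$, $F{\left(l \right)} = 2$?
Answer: $-19528$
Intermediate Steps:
$h{\left(z \right)} = 0$
$f{\left(r,K \right)} = \sqrt{K^{2} + r^{2}}$
$f{\left(w{\left(h{\left(-2 \right)} \right)},F{\left(-1 \right)} \right)} - 19530 = \sqrt{2^{2} + \left(0^{2}\right)^{2}} - 19530 = \sqrt{4 + 0^{2}} - 19530 = \sqrt{4 + 0} - 19530 = \sqrt{4} - 19530 = 2 - 19530 = -19528$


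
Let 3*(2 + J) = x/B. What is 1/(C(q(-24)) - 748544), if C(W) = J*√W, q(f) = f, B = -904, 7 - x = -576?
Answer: -229395800064/171712849799190865 + 1357582*I*√6/171712849799190865 ≈ -1.3359e-6 + 1.9366e-11*I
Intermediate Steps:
x = 583 (x = 7 - 1*(-576) = 7 + 576 = 583)
J = -6007/2712 (J = -2 + (583/(-904))/3 = -2 + (583*(-1/904))/3 = -2 + (⅓)*(-583/904) = -2 - 583/2712 = -6007/2712 ≈ -2.2150)
C(W) = -6007*√W/2712
1/(C(q(-24)) - 748544) = 1/(-6007*I*√6/1356 - 748544) = 1/(-748544 - 6007*I*√6/1356)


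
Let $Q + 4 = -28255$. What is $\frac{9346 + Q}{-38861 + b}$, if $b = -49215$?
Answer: $\frac{18913}{88076} \approx 0.21474$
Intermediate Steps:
$Q = -28259$ ($Q = -4 - 28255 = -28259$)
$\frac{9346 + Q}{-38861 + b} = \frac{9346 - 28259}{-38861 - 49215} = - \frac{18913}{-88076} = \left(-18913\right) \left(- \frac{1}{88076}\right) = \frac{18913}{88076}$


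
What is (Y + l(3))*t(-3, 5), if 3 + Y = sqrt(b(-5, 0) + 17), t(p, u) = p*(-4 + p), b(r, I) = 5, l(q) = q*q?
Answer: 126 + 21*sqrt(22) ≈ 224.50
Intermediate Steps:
l(q) = q**2
Y = -3 + sqrt(22) (Y = -3 + sqrt(5 + 17) = -3 + sqrt(22) ≈ 1.6904)
(Y + l(3))*t(-3, 5) = ((-3 + sqrt(22)) + 3**2)*(-3*(-4 - 3)) = ((-3 + sqrt(22)) + 9)*(-3*(-7)) = (6 + sqrt(22))*21 = 126 + 21*sqrt(22)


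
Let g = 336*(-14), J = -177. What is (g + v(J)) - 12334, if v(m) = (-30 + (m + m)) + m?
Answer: -17599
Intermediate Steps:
g = -4704
v(m) = -30 + 3*m (v(m) = (-30 + 2*m) + m = -30 + 3*m)
(g + v(J)) - 12334 = (-4704 + (-30 + 3*(-177))) - 12334 = (-4704 + (-30 - 531)) - 12334 = (-4704 - 561) - 12334 = -5265 - 12334 = -17599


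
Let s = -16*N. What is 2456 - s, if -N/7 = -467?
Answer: 54760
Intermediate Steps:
N = 3269 (N = -7*(-467) = 3269)
s = -52304 (s = -16*3269 = -52304)
2456 - s = 2456 - 1*(-52304) = 2456 + 52304 = 54760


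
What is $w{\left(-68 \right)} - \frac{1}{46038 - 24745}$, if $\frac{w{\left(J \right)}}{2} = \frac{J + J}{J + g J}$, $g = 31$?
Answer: $\frac{21285}{170344} \approx 0.12495$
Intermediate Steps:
$w{\left(J \right)} = \frac{1}{8}$ ($w{\left(J \right)} = 2 \frac{J + J}{J + 31 J} = 2 \frac{2 J}{32 J} = 2 \cdot 2 J \frac{1}{32 J} = 2 \cdot \frac{1}{16} = \frac{1}{8}$)
$w{\left(-68 \right)} - \frac{1}{46038 - 24745} = \frac{1}{8} - \frac{1}{46038 - 24745} = \frac{1}{8} - \frac{1}{21293} = \frac{21285}{170344}$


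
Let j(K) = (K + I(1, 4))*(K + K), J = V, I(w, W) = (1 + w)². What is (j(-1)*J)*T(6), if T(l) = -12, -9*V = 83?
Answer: -664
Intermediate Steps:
V = -83/9 (V = -⅑*83 = -83/9 ≈ -9.2222)
J = -83/9 ≈ -9.2222
j(K) = 2*K*(4 + K) (j(K) = (K + (1 + 1)²)*(K + K) = (K + 2²)*(2*K) = (K + 4)*(2*K) = (4 + K)*(2*K) = 2*K*(4 + K))
(j(-1)*J)*T(6) = ((2*(-1)*(4 - 1))*(-83/9))*(-12) = ((2*(-1)*3)*(-83/9))*(-12) = -6*(-83/9)*(-12) = (166/3)*(-12) = -664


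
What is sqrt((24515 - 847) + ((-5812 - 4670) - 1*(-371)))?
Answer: sqrt(13557) ≈ 116.43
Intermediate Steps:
sqrt((24515 - 847) + ((-5812 - 4670) - 1*(-371))) = sqrt(23668 + (-10482 + 371)) = sqrt(23668 - 10111) = sqrt(13557)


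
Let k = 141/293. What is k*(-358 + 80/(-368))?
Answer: -1161699/6739 ≈ -172.38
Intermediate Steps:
k = 141/293 (k = 141*(1/293) = 141/293 ≈ 0.48123)
k*(-358 + 80/(-368)) = 141*(-358 + 80/(-368))/293 = 141*(-358 + 80*(-1/368))/293 = 141*(-358 - 5/23)/293 = (141/293)*(-8239/23) = -1161699/6739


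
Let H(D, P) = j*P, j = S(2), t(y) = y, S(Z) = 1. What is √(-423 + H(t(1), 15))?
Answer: 2*I*√102 ≈ 20.199*I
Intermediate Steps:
j = 1
H(D, P) = P (H(D, P) = 1*P = P)
√(-423 + H(t(1), 15)) = √(-423 + 15) = √(-408) = 2*I*√102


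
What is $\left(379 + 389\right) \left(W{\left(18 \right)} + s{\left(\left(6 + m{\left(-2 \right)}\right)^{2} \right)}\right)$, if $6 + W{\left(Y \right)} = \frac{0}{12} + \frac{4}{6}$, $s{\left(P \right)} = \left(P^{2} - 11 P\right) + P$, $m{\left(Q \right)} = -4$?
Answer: $-22528$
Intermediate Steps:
$s{\left(P \right)} = P^{2} - 10 P$
$W{\left(Y \right)} = - \frac{16}{3}$ ($W{\left(Y \right)} = -6 + \left(\frac{0}{12} + \frac{4}{6}\right) = -6 + \left(0 \cdot \frac{1}{12} + 4 \cdot \frac{1}{6}\right) = -6 + \left(0 + \frac{2}{3}\right) = -6 + \frac{2}{3} = - \frac{16}{3}$)
$\left(379 + 389\right) \left(W{\left(18 \right)} + s{\left(\left(6 + m{\left(-2 \right)}\right)^{2} \right)}\right) = \left(379 + 389\right) \left(- \frac{16}{3} + \left(6 - 4\right)^{2} \left(-10 + \left(6 - 4\right)^{2}\right)\right) = 768 \left(- \frac{16}{3} + 2^{2} \left(-10 + 2^{2}\right)\right) = 768 \left(- \frac{16}{3} + 4 \left(-10 + 4\right)\right) = 768 \left(- \frac{16}{3} + 4 \left(-6\right)\right) = 768 \left(- \frac{16}{3} - 24\right) = 768 \left(- \frac{88}{3}\right) = -22528$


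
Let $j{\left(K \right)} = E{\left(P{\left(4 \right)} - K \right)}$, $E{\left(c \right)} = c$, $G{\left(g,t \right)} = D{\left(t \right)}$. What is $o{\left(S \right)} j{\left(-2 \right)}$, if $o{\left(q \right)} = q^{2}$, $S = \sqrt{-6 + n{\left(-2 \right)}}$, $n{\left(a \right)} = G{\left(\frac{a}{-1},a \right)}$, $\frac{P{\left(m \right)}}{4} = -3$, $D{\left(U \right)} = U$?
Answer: $80$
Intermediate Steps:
$G{\left(g,t \right)} = t$
$P{\left(m \right)} = -12$ ($P{\left(m \right)} = 4 \left(-3\right) = -12$)
$j{\left(K \right)} = -12 - K$
$n{\left(a \right)} = a$
$S = 2 i \sqrt{2}$ ($S = \sqrt{-6 - 2} = \sqrt{-8} = 2 i \sqrt{2} \approx 2.8284 i$)
$o{\left(S \right)} j{\left(-2 \right)} = \left(2 i \sqrt{2}\right)^{2} \left(-12 - -2\right) = - 8 \left(-12 + 2\right) = \left(-8\right) \left(-10\right) = 80$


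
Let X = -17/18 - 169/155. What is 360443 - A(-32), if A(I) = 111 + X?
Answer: 1005331957/2790 ≈ 3.6033e+5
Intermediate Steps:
X = -5677/2790 (X = -17*1/18 - 169*1/155 = -17/18 - 169/155 = -5677/2790 ≈ -2.0348)
A(I) = 304013/2790 (A(I) = 111 - 5677/2790 = 304013/2790)
360443 - A(-32) = 360443 - 1*304013/2790 = 360443 - 304013/2790 = 1005331957/2790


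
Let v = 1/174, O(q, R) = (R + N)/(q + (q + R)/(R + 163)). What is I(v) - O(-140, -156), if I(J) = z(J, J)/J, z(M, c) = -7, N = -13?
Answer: -1555351/1276 ≈ -1218.9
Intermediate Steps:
O(q, R) = (-13 + R)/(q + (R + q)/(163 + R)) (O(q, R) = (R - 13)/(q + (q + R)/(R + 163)) = (-13 + R)/(q + (R + q)/(163 + R)))
v = 1/174 ≈ 0.0057471
I(J) = -7/J
I(v) - O(-140, -156) = -7/1/174 - (-2119 + (-156)**2 + 150*(-156))/(-156 + 164*(-140) - 156*(-140)) = -7*174 - (-2119 + 24336 - 23400)/(-156 - 22960 + 21840) = -1218 - (-1183)/(-1276) = -1218 - (-1)*(-1183)/1276 = -1218 - 1*1183/1276 = -1218 - 1183/1276 = -1555351/1276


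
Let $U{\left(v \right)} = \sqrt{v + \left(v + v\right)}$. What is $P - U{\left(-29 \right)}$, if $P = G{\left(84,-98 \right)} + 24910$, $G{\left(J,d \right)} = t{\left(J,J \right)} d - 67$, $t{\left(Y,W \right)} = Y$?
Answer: $16611 - i \sqrt{87} \approx 16611.0 - 9.3274 i$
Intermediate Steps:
$G{\left(J,d \right)} = -67 + J d$ ($G{\left(J,d \right)} = J d - 67 = -67 + J d$)
$U{\left(v \right)} = \sqrt{3} \sqrt{v}$ ($U{\left(v \right)} = \sqrt{v + 2 v} = \sqrt{3 v} = \sqrt{3} \sqrt{v}$)
$P = 16611$ ($P = \left(-67 + 84 \left(-98\right)\right) + 24910 = \left(-67 - 8232\right) + 24910 = -8299 + 24910 = 16611$)
$P - U{\left(-29 \right)} = 16611 - \sqrt{3} \sqrt{-29} = 16611 - \sqrt{3} i \sqrt{29} = 16611 - i \sqrt{87}$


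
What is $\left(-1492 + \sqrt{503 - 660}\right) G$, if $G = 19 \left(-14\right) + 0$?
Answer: $396872 - 266 i \sqrt{157} \approx 3.9687 \cdot 10^{5} - 3333.0 i$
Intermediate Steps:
$G = -266$ ($G = -266 + 0 = -266$)
$\left(-1492 + \sqrt{503 - 660}\right) G = \left(-1492 + \sqrt{503 - 660}\right) \left(-266\right) = \left(-1492 + \sqrt{-157}\right) \left(-266\right) = \left(-1492 + i \sqrt{157}\right) \left(-266\right) = 396872 - 266 i \sqrt{157}$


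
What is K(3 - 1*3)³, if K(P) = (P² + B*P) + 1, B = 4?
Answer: 1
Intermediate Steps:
K(P) = 1 + P² + 4*P (K(P) = (P² + 4*P) + 1 = 1 + P² + 4*P)
K(3 - 1*3)³ = (1 + (3 - 1*3)² + 4*(3 - 1*3))³ = (1 + (3 - 3)² + 4*(3 - 3))³ = (1 + 0² + 4*0)³ = (1 + 0 + 0)³ = 1³ = 1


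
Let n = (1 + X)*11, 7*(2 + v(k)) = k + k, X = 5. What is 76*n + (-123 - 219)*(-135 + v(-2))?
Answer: 364458/7 ≈ 52065.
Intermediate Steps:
v(k) = -2 + 2*k/7 (v(k) = -2 + (k + k)/7 = -2 + (2*k)/7 = -2 + 2*k/7)
n = 66 (n = (1 + 5)*11 = 6*11 = 66)
76*n + (-123 - 219)*(-135 + v(-2)) = 76*66 + (-123 - 219)*(-135 + (-2 + (2/7)*(-2))) = 5016 - 342*(-135 + (-2 - 4/7)) = 5016 - 342*(-135 - 18/7) = 5016 - 342*(-963/7) = 5016 + 329346/7 = 364458/7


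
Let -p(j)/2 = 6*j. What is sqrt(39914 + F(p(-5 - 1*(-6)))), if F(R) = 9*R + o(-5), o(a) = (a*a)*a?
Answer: 3*sqrt(4409) ≈ 199.20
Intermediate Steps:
o(a) = a**3 (o(a) = a**2*a = a**3)
p(j) = -12*j
F(R) = -125 + 9*R (F(R) = 9*R + (-5)**3 = 9*R - 125 = -125 + 9*R)
sqrt(39914 + F(p(-5 - 1*(-6)))) = sqrt(39914 + (-125 + 9*(-12*(-5 - 1*(-6))))) = sqrt(39914 + (-125 + 9*(-12*(-5 + 6)))) = sqrt(39914 + (-125 + 9*(-12*1))) = sqrt(39914 + (-125 + 9*(-12))) = sqrt(39914 + (-125 - 108)) = sqrt(39914 - 233) = sqrt(39681) = 3*sqrt(4409)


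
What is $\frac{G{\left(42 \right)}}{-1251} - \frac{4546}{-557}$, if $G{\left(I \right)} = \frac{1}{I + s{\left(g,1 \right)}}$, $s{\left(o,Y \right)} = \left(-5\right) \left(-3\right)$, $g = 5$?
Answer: $\frac{324161065}{39717999} \approx 8.1616$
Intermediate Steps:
$s{\left(o,Y \right)} = 15$
$G{\left(I \right)} = \frac{1}{15 + I}$ ($G{\left(I \right)} = \frac{1}{I + 15} = \frac{1}{15 + I}$)
$\frac{G{\left(42 \right)}}{-1251} - \frac{4546}{-557} = \frac{1}{\left(15 + 42\right) \left(-1251\right)} - \frac{4546}{-557} = \frac{1}{57} \left(- \frac{1}{1251}\right) - - \frac{4546}{557} = \frac{1}{57} \left(- \frac{1}{1251}\right) + \frac{4546}{557} = - \frac{1}{71307} + \frac{4546}{557} = \frac{324161065}{39717999}$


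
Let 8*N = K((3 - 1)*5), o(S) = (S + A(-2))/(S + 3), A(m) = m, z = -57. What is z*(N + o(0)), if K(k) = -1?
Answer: 361/8 ≈ 45.125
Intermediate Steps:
o(S) = (-2 + S)/(3 + S) (o(S) = (S - 2)/(S + 3) = (-2 + S)/(3 + S))
N = -⅛ (N = (⅛)*(-1) = -⅛ ≈ -0.12500)
z*(N + o(0)) = -57*(-⅛ + (-2 + 0)/(3 + 0)) = -57*(-⅛ - 2/3) = -57*(-⅛ + (⅓)*(-2)) = -57*(-⅛ - ⅔) = -57*(-19/24) = 361/8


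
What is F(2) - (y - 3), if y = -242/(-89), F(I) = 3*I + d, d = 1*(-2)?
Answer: 381/89 ≈ 4.2809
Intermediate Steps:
d = -2
F(I) = -2 + 3*I (F(I) = 3*I - 2 = -2 + 3*I)
y = 242/89 (y = -242*(-1/89) = 242/89 ≈ 2.7191)
F(2) - (y - 3) = (-2 + 3*2) - (242/89 - 3) = (-2 + 6) - 1*(-25/89) = 4 + 25/89 = 381/89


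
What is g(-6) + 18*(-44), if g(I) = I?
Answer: -798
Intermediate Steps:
g(-6) + 18*(-44) = -6 + 18*(-44) = -6 - 792 = -798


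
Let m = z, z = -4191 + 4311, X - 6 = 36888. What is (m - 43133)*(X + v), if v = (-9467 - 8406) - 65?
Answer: -815354428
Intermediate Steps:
X = 36894 (X = 6 + 36888 = 36894)
z = 120
m = 120
v = -17938 (v = -17873 - 65 = -17938)
(m - 43133)*(X + v) = (120 - 43133)*(36894 - 17938) = -43013*18956 = -815354428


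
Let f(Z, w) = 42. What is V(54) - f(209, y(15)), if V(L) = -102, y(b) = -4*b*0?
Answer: -144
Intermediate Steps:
y(b) = 0
V(54) - f(209, y(15)) = -102 - 1*42 = -102 - 42 = -144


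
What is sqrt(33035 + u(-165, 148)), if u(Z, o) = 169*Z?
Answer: 5*sqrt(206) ≈ 71.764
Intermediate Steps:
sqrt(33035 + u(-165, 148)) = sqrt(33035 + 169*(-165)) = sqrt(33035 - 27885) = sqrt(5150) = 5*sqrt(206)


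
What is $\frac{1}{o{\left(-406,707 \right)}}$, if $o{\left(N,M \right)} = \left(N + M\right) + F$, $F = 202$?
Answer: $\frac{1}{503} \approx 0.0019881$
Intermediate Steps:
$o{\left(N,M \right)} = 202 + M + N$ ($o{\left(N,M \right)} = \left(N + M\right) + 202 = \left(M + N\right) + 202 = 202 + M + N$)
$\frac{1}{o{\left(-406,707 \right)}} = \frac{1}{202 + 707 - 406} = \frac{1}{503}$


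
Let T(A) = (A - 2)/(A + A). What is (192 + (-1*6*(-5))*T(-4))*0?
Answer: 0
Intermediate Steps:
T(A) = (-2 + A)/(2*A) (T(A) = (-2 + A)/((2*A)) = (-2 + A)*(1/(2*A)) = (-2 + A)/(2*A))
(192 + (-1*6*(-5))*T(-4))*0 = (192 + (-1*6*(-5))*((1/2)*(-2 - 4)/(-4)))*0 = (192 + (-6*(-5))*((1/2)*(-1/4)*(-6)))*0 = (192 + 30*(3/4))*0 = (192 + 45/2)*0 = (429/2)*0 = 0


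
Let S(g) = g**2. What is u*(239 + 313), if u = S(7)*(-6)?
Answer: -162288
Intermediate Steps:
u = -294 (u = 7**2*(-6) = 49*(-6) = -294)
u*(239 + 313) = -294*(239 + 313) = -294*552 = -162288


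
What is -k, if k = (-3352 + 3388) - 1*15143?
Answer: 15107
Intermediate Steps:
k = -15107 (k = 36 - 15143 = -15107)
-k = -1*(-15107) = 15107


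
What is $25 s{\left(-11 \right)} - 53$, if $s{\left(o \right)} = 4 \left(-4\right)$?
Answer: $-453$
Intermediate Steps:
$s{\left(o \right)} = -16$
$25 s{\left(-11 \right)} - 53 = 25 \left(-16\right) - 53 = -400 - 53 = -453$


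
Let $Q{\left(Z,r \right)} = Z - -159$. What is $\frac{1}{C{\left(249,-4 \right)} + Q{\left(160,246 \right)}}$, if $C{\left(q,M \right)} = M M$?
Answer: $\frac{1}{335} \approx 0.0029851$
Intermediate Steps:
$Q{\left(Z,r \right)} = 159 + Z$ ($Q{\left(Z,r \right)} = Z + 159 = 159 + Z$)
$C{\left(q,M \right)} = M^{2}$
$\frac{1}{C{\left(249,-4 \right)} + Q{\left(160,246 \right)}} = \frac{1}{\left(-4\right)^{2} + \left(159 + 160\right)} = \frac{1}{16 + 319} = \frac{1}{335}$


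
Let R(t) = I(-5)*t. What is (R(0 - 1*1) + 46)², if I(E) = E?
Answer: 2601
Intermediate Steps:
R(t) = -5*t
(R(0 - 1*1) + 46)² = (-5*(0 - 1*1) + 46)² = (-5*(0 - 1) + 46)² = (-5*(-1) + 46)² = (5 + 46)² = 51² = 2601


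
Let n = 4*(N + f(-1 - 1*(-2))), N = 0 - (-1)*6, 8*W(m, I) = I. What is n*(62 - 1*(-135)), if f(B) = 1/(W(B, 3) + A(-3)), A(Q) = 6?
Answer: 247432/51 ≈ 4851.6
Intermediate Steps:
W(m, I) = I/8
f(B) = 8/51 (f(B) = 1/((⅛)*3 + 6) = 1/(3/8 + 6) = 1/(51/8) = 8/51)
N = 6 (N = 0 - 1*(-6) = 0 + 6 = 6)
n = 1256/51 (n = 4*(6 + 8/51) = 4*(314/51) = 1256/51 ≈ 24.627)
n*(62 - 1*(-135)) = 1256*(62 - 1*(-135))/51 = 1256*(62 + 135)/51 = (1256/51)*197 = 247432/51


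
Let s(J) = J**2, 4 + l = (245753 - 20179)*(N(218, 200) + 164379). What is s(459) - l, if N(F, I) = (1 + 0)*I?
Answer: -37124532661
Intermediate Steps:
N(F, I) = I (N(F, I) = 1*I = I)
l = 37124743342 (l = -4 + (245753 - 20179)*(200 + 164379) = -4 + 225574*164579 = -4 + 37124743346 = 37124743342)
s(459) - l = 459**2 - 1*37124743342 = 210681 - 37124743342 = -37124532661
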